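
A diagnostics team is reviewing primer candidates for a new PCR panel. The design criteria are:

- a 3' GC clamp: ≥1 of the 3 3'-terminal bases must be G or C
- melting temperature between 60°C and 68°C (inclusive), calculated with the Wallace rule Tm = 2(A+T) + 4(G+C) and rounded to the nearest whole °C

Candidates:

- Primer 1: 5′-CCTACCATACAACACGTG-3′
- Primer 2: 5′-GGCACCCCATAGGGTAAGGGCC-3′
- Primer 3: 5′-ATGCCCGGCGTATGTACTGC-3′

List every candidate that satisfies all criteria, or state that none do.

Primer 1 (18 nt, A=6 T=3 G=2 C=7): 3' end GTG has 2 G/C ✓; Tm = 2·9 + 4·9 = 54°C, outside 60–68°C ✗ — fails.
Primer 2 (22 nt, A=5 T=2 G=8 C=7): 3' end GCC has 3 G/C ✓; Tm = 2·7 + 4·15 = 74°C, outside 60–68°C ✗ — fails.
Primer 3 (20 nt, A=3 T=5 G=6 C=6): 3' end TGC has 2 G/C ✓; Tm = 2·8 + 4·12 = 64°C ✓ — passes.

Primer 3 only.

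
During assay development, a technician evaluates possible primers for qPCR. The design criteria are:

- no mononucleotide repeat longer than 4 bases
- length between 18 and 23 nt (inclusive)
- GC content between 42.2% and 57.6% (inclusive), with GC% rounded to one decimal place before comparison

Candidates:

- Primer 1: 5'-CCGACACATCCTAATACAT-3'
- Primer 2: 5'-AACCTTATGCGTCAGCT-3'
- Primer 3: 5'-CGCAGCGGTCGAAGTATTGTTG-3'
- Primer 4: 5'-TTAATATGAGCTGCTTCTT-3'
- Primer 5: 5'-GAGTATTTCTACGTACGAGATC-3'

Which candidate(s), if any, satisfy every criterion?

Primer 3 only.

Primer 1 (19 nt, A=7 T=4 G=1 C=7): longest run = 2 ✓; length 19 ✓; GC 8/19 = 42.1%, outside 42.2–57.6% ✗ — fails.
Primer 2 (17 nt, A=4 T=5 G=3 C=5): longest run = 2 ✓; length 17, outside 18–23 ✗; GC 8/17 = 47.1% ✓ — fails.
Primer 3 (22 nt, A=4 T=6 G=8 C=4): longest run = 2 ✓; length 22 ✓; GC 12/22 = 54.5% ✓ — passes.
Primer 4 (19 nt, A=4 T=9 G=3 C=3): longest run = 2 ✓; length 19 ✓; GC 6/19 = 31.6%, outside 42.2–57.6% ✗ — fails.
Primer 5 (22 nt, A=6 T=7 G=5 C=4): longest run = 3 ✓; length 22 ✓; GC 9/22 = 40.9%, outside 42.2–57.6% ✗ — fails.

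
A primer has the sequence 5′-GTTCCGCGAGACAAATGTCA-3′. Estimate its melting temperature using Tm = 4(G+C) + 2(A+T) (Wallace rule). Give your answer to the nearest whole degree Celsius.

60°C

Base counts: A=6, T=4, G=5, C=5 (length 20).
Tm = 2·(6+4) + 4·(5+5) = 2·10 + 4·10 = 20 + 40 = 60°C.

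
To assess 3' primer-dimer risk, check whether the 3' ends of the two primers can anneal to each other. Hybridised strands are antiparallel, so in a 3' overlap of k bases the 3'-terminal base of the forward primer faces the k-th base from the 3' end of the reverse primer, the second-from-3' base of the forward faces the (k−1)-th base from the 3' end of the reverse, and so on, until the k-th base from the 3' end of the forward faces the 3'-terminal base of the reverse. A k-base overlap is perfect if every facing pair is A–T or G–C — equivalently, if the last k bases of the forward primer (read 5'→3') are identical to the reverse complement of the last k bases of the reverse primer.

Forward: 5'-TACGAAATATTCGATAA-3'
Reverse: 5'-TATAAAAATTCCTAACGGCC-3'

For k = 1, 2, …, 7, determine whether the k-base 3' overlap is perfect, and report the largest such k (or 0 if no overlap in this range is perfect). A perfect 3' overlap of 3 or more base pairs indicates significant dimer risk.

Last 7 bases (5'→3') — forward …TCGATAA, reverse …AACGGCC.
Reverse complement of the reverse primer's last 7 bases: GGCCGTT; its first k bases are the reverse complement of the reverse primer's last k bases, so a perfect k-base overlap needs the forward primer's last k bases to equal them.
Comparing (forward last k vs required): k=1: A vs G ✗; k=2: AA vs GG ✗; k=3: TAA vs GGC ✗; k=4: ATAA vs GGCC ✗; k=5: GATAA vs GGCCG ✗; k=6: CGATAA vs GGCCGT ✗; k=7: TCGATAA vs GGCCGTT ✗.
No overlap length from 1 to 7 is perfect, so the longest perfect 3' overlap is 0.

Longest perfect overlap: 0 complementary base pairs; below the dimer-risk threshold (threshold 3).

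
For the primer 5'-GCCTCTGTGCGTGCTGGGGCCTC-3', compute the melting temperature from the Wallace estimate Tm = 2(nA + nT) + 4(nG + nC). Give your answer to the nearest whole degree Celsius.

Base counts: A=0, T=6, G=9, C=8 (length 23).
Tm = 2·(0+6) + 4·(9+8) = 2·6 + 4·17 = 12 + 68 = 80°C.

80°C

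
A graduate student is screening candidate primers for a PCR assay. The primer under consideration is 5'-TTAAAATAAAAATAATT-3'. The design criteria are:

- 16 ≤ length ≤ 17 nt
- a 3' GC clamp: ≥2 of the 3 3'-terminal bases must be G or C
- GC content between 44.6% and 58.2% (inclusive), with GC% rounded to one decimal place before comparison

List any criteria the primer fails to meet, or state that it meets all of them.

Base counts: A=11, T=6, G=0, C=0 (length 17).
length: length 17 ✓
GC clamp: 3' end ATT has 0 G/C, need ≥2 ✗
GC content: GC 0/17 = 0.0%, outside 44.6–58.2% ✗

Fails: GC clamp, GC content.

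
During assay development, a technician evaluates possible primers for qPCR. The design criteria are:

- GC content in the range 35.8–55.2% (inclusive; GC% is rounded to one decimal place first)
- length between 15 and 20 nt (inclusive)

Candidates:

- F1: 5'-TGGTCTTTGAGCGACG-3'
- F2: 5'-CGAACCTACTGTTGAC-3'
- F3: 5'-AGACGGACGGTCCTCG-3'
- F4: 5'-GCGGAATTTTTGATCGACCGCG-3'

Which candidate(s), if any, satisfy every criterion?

F1 (16 nt, A=2 T=5 G=6 C=3): GC 9/16 = 56.3%, outside 35.8–55.2% ✗; length 16 ✓ — fails.
F2 (16 nt, A=4 T=4 G=3 C=5): GC 8/16 = 50.0% ✓; length 16 ✓ — passes.
F3 (16 nt, A=3 T=2 G=6 C=5): GC 11/16 = 68.8%, outside 35.8–55.2% ✗; length 16 ✓ — fails.
F4 (22 nt, A=4 T=6 G=7 C=5): GC 12/22 = 54.5% ✓; length 22, outside 15–20 ✗ — fails.

F2 only.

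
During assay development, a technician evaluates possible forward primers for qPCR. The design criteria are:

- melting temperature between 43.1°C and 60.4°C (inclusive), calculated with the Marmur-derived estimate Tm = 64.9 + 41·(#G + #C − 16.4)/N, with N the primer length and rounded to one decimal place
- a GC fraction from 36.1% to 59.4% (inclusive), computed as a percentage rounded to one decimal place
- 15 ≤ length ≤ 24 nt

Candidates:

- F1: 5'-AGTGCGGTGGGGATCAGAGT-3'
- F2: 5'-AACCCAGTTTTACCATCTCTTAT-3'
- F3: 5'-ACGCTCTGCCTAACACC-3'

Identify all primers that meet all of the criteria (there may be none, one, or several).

F1 (20 nt, A=4 T=4 G=10 C=2): Tm = 64.9 + 41·(12 − 16.4)/20 = 55.9°C ✓; GC 12/20 = 60.0%, outside 36.1–59.4% ✗; length 20 ✓ — fails.
F2 (23 nt, A=6 T=9 G=1 C=7): Tm = 64.9 + 41·(8 − 16.4)/23 = 49.9°C ✓; GC 8/23 = 34.8%, outside 36.1–59.4% ✗; length 23 ✓ — fails.
F3 (17 nt, A=4 T=3 G=2 C=8): Tm = 64.9 + 41·(10 − 16.4)/17 = 49.5°C ✓; GC 10/17 = 58.8% ✓; length 17 ✓ — passes.

F3 only.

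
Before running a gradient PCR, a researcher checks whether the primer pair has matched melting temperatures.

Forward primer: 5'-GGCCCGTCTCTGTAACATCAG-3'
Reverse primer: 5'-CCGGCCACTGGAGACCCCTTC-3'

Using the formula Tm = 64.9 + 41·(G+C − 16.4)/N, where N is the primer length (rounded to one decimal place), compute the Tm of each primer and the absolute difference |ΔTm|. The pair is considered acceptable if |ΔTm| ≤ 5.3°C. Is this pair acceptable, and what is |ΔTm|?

Forward: G+C = 12, N = 21 → Tm = 64.9 + 41·(12 − 16.4)/21 = 56.3°C.
Reverse: G+C = 15, N = 21 → Tm = 64.9 + 41·(15 − 16.4)/21 = 62.2°C.
|ΔTm| = |56.3 − 62.2| = 5.9°C, > 5.3°C.

|ΔTm| = 5.9°C; the pair is not acceptable.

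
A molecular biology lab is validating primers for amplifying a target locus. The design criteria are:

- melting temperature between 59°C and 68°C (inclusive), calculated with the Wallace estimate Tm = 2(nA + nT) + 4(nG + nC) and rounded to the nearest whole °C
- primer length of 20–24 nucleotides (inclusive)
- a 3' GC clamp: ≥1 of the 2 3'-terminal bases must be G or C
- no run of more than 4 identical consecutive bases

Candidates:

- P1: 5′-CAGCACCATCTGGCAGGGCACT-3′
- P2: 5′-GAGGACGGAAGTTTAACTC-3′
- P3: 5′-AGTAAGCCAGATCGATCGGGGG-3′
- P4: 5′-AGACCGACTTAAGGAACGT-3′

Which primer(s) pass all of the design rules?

P1 (22 nt, A=5 T=3 G=6 C=8): Tm = 2·8 + 4·14 = 72°C, outside 59–68°C ✗; length 22 ✓; 3' end CT has 1 G/C ✓; longest run = 3 ✓ — fails.
P2 (19 nt, A=6 T=4 G=6 C=3): Tm = 2·10 + 4·9 = 56°C, outside 59–68°C ✗; length 19, outside 20–24 ✗; 3' end TC has 1 G/C ✓; longest run = 3 ✓ — fails.
P3 (22 nt, A=6 T=3 G=9 C=4): Tm = 2·9 + 4·13 = 70°C, outside 59–68°C ✗; length 22 ✓; 3' end GG has 2 G/C ✓; longest run = 5, exceeds 4 ✗ — fails.
P4 (19 nt, A=7 T=3 G=5 C=4): Tm = 2·10 + 4·9 = 56°C, outside 59–68°C ✗; length 19, outside 20–24 ✗; 3' end GT has 1 G/C ✓; longest run = 2 ✓ — fails.

None of the candidates satisfy all criteria.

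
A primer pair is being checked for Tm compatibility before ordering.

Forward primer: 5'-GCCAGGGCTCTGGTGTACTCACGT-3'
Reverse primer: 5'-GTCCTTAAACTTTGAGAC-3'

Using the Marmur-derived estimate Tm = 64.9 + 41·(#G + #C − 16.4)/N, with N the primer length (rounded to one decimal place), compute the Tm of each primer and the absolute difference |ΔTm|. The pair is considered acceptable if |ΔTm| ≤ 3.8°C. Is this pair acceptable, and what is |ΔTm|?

|ΔTm| = 19.0°C; the pair is not acceptable.

Forward: G+C = 15, N = 24 → Tm = 64.9 + 41·(15 − 16.4)/24 = 62.5°C.
Reverse: G+C = 7, N = 18 → Tm = 64.9 + 41·(7 − 16.4)/18 = 43.5°C.
|ΔTm| = |62.5 − 43.5| = 19.0°C, > 3.8°C.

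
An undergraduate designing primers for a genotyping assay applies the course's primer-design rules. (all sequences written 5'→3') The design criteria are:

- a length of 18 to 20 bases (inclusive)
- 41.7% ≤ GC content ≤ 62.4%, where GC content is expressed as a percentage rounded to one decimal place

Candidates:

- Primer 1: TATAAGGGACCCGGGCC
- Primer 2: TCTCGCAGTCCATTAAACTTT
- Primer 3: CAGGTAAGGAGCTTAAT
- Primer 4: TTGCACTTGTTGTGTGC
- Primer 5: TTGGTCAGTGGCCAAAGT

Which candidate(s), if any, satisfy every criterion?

Primer 1 (17 nt, A=4 T=2 G=6 C=5): length 17, outside 18–20 ✗; GC 11/17 = 64.7%, outside 41.7–62.4% ✗ — fails.
Primer 2 (21 nt, A=5 T=8 G=2 C=6): length 21, outside 18–20 ✗; GC 8/21 = 38.1%, outside 41.7–62.4% ✗ — fails.
Primer 3 (17 nt, A=6 T=4 G=5 C=2): length 17, outside 18–20 ✗; GC 7/17 = 41.2%, outside 41.7–62.4% ✗ — fails.
Primer 4 (17 nt, A=1 T=8 G=5 C=3): length 17, outside 18–20 ✗; GC 8/17 = 47.1% ✓ — fails.
Primer 5 (18 nt, A=4 T=5 G=6 C=3): length 18 ✓; GC 9/18 = 50.0% ✓ — passes.

Primer 5 only.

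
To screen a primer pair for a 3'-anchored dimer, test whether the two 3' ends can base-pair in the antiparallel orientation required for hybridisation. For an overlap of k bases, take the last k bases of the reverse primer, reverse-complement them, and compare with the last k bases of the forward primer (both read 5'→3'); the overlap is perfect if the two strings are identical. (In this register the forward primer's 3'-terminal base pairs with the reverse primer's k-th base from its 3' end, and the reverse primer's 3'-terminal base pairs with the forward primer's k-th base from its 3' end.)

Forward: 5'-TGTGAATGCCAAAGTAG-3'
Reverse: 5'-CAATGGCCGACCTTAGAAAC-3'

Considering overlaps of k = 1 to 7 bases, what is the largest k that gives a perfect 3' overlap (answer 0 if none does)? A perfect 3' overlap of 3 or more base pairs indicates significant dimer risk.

Last 7 bases (5'→3') — forward …AAAGTAG, reverse …TAGAAAC.
Reverse complement of the reverse primer's last 7 bases: GTTTCTA; its first k bases are the reverse complement of the reverse primer's last k bases, so a perfect k-base overlap needs the forward primer's last k bases to equal them.
Comparing (forward last k vs required): k=1: G vs G ✓; k=2: AG vs GT ✗; k=3: TAG vs GTT ✗; k=4: GTAG vs GTTT ✗; k=5: AGTAG vs GTTTC ✗; k=6: AAGTAG vs GTTTCT ✗; k=7: AAAGTAG vs GTTTCTA ✗.
Only k = 1 is perfect, so the longest perfect 3' overlap is 1.

Longest perfect overlap: 1 complementary base pair; below the dimer-risk threshold (threshold 3).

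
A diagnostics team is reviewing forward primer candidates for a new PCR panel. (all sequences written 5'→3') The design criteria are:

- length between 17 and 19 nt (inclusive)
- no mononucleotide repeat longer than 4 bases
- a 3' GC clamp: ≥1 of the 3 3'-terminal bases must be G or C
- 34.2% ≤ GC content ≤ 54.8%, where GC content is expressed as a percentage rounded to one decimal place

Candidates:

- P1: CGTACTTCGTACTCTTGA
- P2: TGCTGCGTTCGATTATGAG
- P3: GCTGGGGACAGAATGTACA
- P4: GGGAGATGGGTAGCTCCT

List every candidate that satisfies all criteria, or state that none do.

P1 (18 nt, A=3 T=7 G=3 C=5): length 18 ✓; longest run = 2 ✓; 3' end TGA has 1 G/C ✓; GC 8/18 = 44.4% ✓ — passes.
P2 (19 nt, A=3 T=7 G=6 C=3): length 19 ✓; longest run = 2 ✓; 3' end GAG has 2 G/C ✓; GC 9/19 = 47.4% ✓ — passes.
P3 (19 nt, A=6 T=3 G=7 C=3): length 19 ✓; longest run = 4 ✓; 3' end ACA has 1 G/C ✓; GC 10/19 = 52.6% ✓ — passes.
P4 (18 nt, A=3 T=4 G=8 C=3): length 18 ✓; longest run = 3 ✓; 3' end CCT has 2 G/C ✓; GC 11/18 = 61.1%, outside 34.2–54.8% ✗ — fails.

P1, P2 and P3.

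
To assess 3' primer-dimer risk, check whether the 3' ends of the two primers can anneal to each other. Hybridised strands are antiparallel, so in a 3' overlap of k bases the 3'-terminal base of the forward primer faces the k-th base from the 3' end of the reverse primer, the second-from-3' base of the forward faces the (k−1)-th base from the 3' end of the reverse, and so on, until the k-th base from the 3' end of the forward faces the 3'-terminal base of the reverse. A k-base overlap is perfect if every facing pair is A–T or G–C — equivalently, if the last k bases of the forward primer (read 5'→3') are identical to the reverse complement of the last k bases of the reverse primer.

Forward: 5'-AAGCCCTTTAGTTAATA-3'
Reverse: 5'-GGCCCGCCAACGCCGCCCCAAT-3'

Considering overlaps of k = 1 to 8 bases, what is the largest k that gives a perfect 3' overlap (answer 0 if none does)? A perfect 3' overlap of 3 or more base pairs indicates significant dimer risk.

Longest perfect overlap: 1 complementary base pair; below the dimer-risk threshold (threshold 3).

Last 8 bases (5'→3') — forward …AGTTAATA, reverse …GCCCCAAT.
Reverse complement of the reverse primer's last 8 bases: ATTGGGGC; its first k bases are the reverse complement of the reverse primer's last k bases, so a perfect k-base overlap needs the forward primer's last k bases to equal them.
Comparing (forward last k vs required): k=1: A vs A ✓; k=2: TA vs AT ✗; k=3: ATA vs ATT ✗; k=4: AATA vs ATTG ✗; k=5: TAATA vs ATTGG ✗; k=6: TTAATA vs ATTGGG ✗; k=7: GTTAATA vs ATTGGGG ✗; k=8: AGTTAATA vs ATTGGGGC ✗.
Only k = 1 is perfect, so the longest perfect 3' overlap is 1.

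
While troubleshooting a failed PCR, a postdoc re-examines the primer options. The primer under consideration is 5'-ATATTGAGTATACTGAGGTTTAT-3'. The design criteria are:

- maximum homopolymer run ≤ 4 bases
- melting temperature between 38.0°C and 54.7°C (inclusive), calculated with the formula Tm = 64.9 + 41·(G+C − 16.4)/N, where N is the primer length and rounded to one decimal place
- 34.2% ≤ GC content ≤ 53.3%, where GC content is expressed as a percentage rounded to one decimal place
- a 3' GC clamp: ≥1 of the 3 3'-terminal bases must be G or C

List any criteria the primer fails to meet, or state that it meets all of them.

Fails: GC content, GC clamp.

Base counts: A=7, T=10, G=5, C=1 (length 23).
homopolymer run: longest run = 3 ✓
Tm: Tm = 64.9 + 41·(6 − 16.4)/23 = 46.4°C ✓
GC content: GC 6/23 = 26.1%, outside 34.2–53.3% ✗
GC clamp: 3' end TAT has 0 G/C, need ≥1 ✗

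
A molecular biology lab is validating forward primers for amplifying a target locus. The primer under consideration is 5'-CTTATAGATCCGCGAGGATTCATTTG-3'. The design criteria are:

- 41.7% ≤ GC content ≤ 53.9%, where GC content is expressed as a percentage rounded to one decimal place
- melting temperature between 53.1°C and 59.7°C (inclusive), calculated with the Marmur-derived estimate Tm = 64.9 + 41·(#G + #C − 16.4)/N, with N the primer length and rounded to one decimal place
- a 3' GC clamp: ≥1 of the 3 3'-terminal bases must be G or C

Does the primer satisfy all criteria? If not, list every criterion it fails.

Meets all criteria.

Base counts: A=6, T=9, G=6, C=5 (length 26).
GC content: GC 11/26 = 42.3% ✓
Tm: Tm = 64.9 + 41·(11 − 16.4)/26 = 56.4°C ✓
GC clamp: 3' end TTG has 1 G/C ✓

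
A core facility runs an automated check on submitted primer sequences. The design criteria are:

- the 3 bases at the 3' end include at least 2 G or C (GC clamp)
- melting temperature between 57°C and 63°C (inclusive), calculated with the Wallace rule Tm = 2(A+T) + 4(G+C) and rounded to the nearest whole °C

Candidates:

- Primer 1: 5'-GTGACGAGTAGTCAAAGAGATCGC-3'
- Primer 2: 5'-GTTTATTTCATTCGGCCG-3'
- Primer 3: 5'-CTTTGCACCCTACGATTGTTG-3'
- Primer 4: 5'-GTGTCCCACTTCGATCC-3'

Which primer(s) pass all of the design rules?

Primer 1 (24 nt, A=8 T=4 G=8 C=4): 3' end CGC has 3 G/C ✓; Tm = 2·12 + 4·12 = 72°C, outside 57–63°C ✗ — fails.
Primer 2 (18 nt, A=2 T=8 G=4 C=4): 3' end CCG has 3 G/C ✓; Tm = 2·10 + 4·8 = 52°C, outside 57–63°C ✗ — fails.
Primer 3 (21 nt, A=3 T=8 G=4 C=6): 3' end TTG has 1 G/C, need ≥2 ✗; Tm = 2·11 + 4·10 = 62°C ✓ — fails.
Primer 4 (17 nt, A=2 T=5 G=3 C=7): 3' end TCC has 2 G/C ✓; Tm = 2·7 + 4·10 = 54°C, outside 57–63°C ✗ — fails.

None of the candidates satisfy all criteria.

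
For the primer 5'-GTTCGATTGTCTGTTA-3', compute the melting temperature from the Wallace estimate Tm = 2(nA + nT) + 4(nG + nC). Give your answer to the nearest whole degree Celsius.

Base counts: A=2, T=8, G=4, C=2 (length 16).
Tm = 2·(2+8) + 4·(4+2) = 2·10 + 4·6 = 20 + 24 = 44°C.

44°C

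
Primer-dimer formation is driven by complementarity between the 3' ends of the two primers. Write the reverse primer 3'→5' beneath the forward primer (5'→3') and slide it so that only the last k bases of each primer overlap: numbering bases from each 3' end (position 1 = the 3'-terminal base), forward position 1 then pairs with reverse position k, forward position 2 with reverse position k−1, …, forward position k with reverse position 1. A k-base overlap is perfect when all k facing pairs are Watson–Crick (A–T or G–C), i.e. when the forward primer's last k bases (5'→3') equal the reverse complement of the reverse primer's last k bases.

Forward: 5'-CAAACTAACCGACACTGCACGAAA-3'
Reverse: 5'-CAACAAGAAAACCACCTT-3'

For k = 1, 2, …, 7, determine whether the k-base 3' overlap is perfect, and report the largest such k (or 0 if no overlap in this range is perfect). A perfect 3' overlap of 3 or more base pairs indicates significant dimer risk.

Last 7 bases (5'→3') — forward …CACGAAA, reverse …CCACCTT.
Reverse complement of the reverse primer's last 7 bases: AAGGTGG; its first k bases are the reverse complement of the reverse primer's last k bases, so a perfect k-base overlap needs the forward primer's last k bases to equal them.
Comparing (forward last k vs required): k=1: A vs A ✓; k=2: AA vs AA ✓; k=3: AAA vs AAG ✗; k=4: GAAA vs AAGG ✗; k=5: CGAAA vs AAGGT ✗; k=6: ACGAAA vs AAGGTG ✗; k=7: CACGAAA vs AAGGTGG ✗.
Perfect overlaps at k = 1, 2; the largest is 2.

Longest perfect overlap: 2 complementary base pairs; below the dimer-risk threshold (threshold 3).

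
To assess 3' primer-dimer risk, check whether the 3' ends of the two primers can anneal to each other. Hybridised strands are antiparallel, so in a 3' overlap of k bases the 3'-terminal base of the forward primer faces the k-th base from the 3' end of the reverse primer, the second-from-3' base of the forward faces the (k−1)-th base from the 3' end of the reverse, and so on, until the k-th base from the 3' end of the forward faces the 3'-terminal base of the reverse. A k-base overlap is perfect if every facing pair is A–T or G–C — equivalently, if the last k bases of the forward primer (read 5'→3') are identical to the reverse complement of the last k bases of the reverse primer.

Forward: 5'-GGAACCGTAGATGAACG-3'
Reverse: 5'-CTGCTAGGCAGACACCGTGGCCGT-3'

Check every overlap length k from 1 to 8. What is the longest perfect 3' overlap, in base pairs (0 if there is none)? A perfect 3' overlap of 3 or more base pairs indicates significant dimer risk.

Last 8 bases (5'→3') — forward …GATGAACG, reverse …GTGGCCGT.
Reverse complement of the reverse primer's last 8 bases: ACGGCCAC; its first k bases are the reverse complement of the reverse primer's last k bases, so a perfect k-base overlap needs the forward primer's last k bases to equal them.
Comparing (forward last k vs required): k=1: G vs A ✗; k=2: CG vs AC ✗; k=3: ACG vs ACG ✓; k=4: AACG vs ACGG ✗; k=5: GAACG vs ACGGC ✗; k=6: TGAACG vs ACGGCC ✗; k=7: ATGAACG vs ACGGCCA ✗; k=8: GATGAACG vs ACGGCCAC ✗.
Only k = 3 is perfect, so the longest perfect 3' overlap is 3.

Longest perfect overlap: 3 complementary base pairs; significant dimer risk (threshold 3).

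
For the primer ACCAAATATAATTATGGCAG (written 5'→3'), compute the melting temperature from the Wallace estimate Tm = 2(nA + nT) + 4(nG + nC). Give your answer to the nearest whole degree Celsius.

52°C

Base counts: A=9, T=5, G=3, C=3 (length 20).
Tm = 2·(9+5) + 4·(3+3) = 2·14 + 4·6 = 28 + 24 = 52°C.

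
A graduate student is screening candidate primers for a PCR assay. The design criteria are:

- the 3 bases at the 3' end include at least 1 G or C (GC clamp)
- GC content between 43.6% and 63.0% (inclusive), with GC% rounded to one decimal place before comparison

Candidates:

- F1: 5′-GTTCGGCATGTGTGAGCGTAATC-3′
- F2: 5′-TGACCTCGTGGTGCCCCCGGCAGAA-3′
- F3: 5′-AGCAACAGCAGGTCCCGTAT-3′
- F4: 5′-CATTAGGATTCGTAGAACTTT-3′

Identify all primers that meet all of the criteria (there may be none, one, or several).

F1 (23 nt, A=4 T=7 G=8 C=4): 3' end ATC has 1 G/C ✓; GC 12/23 = 52.2% ✓ — passes.
F2 (25 nt, A=4 T=4 G=8 C=9): 3' end GAA has 1 G/C ✓; GC 17/25 = 68.0%, outside 43.6–63.0% ✗ — fails.
F3 (20 nt, A=6 T=3 G=5 C=6): 3' end TAT has 0 G/C, need ≥1 ✗; GC 11/20 = 55.0% ✓ — fails.
F4 (21 nt, A=6 T=8 G=4 C=3): 3' end TTT has 0 G/C, need ≥1 ✗; GC 7/21 = 33.3%, outside 43.6–63.0% ✗ — fails.

F1 only.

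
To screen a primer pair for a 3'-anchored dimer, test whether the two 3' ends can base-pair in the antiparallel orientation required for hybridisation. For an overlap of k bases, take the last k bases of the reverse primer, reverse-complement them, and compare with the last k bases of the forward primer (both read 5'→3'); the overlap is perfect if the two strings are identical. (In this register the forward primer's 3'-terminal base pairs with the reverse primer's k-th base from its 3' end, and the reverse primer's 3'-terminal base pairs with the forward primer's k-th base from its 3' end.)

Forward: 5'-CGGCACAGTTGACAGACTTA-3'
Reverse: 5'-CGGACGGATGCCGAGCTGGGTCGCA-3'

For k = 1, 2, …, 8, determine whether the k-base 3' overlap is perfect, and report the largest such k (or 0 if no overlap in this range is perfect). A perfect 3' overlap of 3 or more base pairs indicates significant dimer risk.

Last 8 bases (5'→3') — forward …CAGACTTA, reverse …GGGTCGCA.
Reverse complement of the reverse primer's last 8 bases: TGCGACCC; its first k bases are the reverse complement of the reverse primer's last k bases, so a perfect k-base overlap needs the forward primer's last k bases to equal them.
Comparing (forward last k vs required): k=1: A vs T ✗; k=2: TA vs TG ✗; k=3: TTA vs TGC ✗; k=4: CTTA vs TGCG ✗; k=5: ACTTA vs TGCGA ✗; k=6: GACTTA vs TGCGAC ✗; k=7: AGACTTA vs TGCGACC ✗; k=8: CAGACTTA vs TGCGACCC ✗.
No overlap length from 1 to 8 is perfect, so the longest perfect 3' overlap is 0.

Longest perfect overlap: 0 complementary base pairs; below the dimer-risk threshold (threshold 3).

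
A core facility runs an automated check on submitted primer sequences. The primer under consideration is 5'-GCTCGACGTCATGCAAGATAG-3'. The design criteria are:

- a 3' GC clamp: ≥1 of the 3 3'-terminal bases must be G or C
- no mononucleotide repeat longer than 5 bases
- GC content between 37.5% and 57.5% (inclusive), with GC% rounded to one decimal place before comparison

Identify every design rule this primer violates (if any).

Meets all criteria.

Base counts: A=6, T=4, G=6, C=5 (length 21).
GC clamp: 3' end TAG has 1 G/C ✓
homopolymer run: longest run = 2 ✓
GC content: GC 11/21 = 52.4% ✓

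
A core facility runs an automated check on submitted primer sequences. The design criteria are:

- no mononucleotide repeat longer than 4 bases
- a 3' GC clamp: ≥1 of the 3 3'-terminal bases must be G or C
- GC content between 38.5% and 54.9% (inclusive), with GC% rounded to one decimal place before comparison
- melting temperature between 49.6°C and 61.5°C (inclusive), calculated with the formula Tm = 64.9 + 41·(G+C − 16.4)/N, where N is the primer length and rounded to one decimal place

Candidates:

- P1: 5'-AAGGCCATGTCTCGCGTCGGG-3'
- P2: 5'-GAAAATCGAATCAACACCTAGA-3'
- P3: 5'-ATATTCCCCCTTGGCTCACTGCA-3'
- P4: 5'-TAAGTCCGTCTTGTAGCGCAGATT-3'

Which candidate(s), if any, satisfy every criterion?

None of the candidates satisfy all criteria.

P1 (21 nt, A=3 T=4 G=8 C=6): longest run = 3 ✓; 3' end GGG has 3 G/C ✓; GC 14/21 = 66.7%, outside 38.5–54.9% ✗; Tm = 64.9 + 41·(14 − 16.4)/21 = 60.2°C ✓ — fails.
P2 (22 nt, A=11 T=3 G=3 C=5): longest run = 4 ✓; 3' end AGA has 1 G/C ✓; GC 8/22 = 36.4%, outside 38.5–54.9% ✗; Tm = 64.9 + 41·(8 − 16.4)/22 = 49.2°C, outside 49.6–61.5°C ✗ — fails.
P3 (23 nt, A=4 T=7 G=3 C=9): longest run = 5, exceeds 4 ✗; 3' end GCA has 2 G/C ✓; GC 12/23 = 52.2% ✓; Tm = 64.9 + 41·(12 − 16.4)/23 = 57.1°C ✓ — fails.
P4 (24 nt, A=5 T=8 G=6 C=5): longest run = 2 ✓; 3' end ATT has 0 G/C, need ≥1 ✗; GC 11/24 = 45.8% ✓; Tm = 64.9 + 41·(11 − 16.4)/24 = 55.7°C ✓ — fails.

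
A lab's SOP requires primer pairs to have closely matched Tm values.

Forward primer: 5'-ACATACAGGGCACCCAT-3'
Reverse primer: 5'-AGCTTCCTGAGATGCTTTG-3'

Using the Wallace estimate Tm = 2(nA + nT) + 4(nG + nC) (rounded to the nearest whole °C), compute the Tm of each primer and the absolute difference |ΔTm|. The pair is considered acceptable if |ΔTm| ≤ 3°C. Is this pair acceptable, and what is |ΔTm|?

|ΔTm| = 4°C; the pair is not acceptable.

Forward: A=6 T=2 G=3 C=6 → Tm = 2·8 + 4·9 = 52°C.
Reverse: A=3 T=7 G=5 C=4 → Tm = 2·10 + 4·9 = 56°C.
|ΔTm| = |52 − 56| = 4°C, > 3°C.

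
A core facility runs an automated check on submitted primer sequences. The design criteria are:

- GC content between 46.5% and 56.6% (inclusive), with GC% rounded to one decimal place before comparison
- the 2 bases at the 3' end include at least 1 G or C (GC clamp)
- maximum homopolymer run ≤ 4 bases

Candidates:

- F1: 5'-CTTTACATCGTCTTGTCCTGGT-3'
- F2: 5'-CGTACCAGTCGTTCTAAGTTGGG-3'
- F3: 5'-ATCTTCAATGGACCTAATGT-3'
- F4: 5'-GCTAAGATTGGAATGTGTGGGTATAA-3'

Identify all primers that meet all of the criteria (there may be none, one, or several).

F1 (22 nt, A=2 T=10 G=4 C=6): GC 10/22 = 45.5%, outside 46.5–56.6% ✗; 3' end GT has 1 G/C ✓; longest run = 3 ✓ — fails.
F2 (23 nt, A=4 T=7 G=7 C=5): GC 12/23 = 52.2% ✓; 3' end GG has 2 G/C ✓; longest run = 3 ✓ — passes.
F3 (20 nt, A=6 T=7 G=3 C=4): GC 7/20 = 35.0%, outside 46.5–56.6% ✗; 3' end GT has 1 G/C ✓; longest run = 2 ✓ — fails.
F4 (26 nt, A=8 T=8 G=9 C=1): GC 10/26 = 38.5%, outside 46.5–56.6% ✗; 3' end AA has 0 G/C, need ≥1 ✗; longest run = 3 ✓ — fails.

F2 only.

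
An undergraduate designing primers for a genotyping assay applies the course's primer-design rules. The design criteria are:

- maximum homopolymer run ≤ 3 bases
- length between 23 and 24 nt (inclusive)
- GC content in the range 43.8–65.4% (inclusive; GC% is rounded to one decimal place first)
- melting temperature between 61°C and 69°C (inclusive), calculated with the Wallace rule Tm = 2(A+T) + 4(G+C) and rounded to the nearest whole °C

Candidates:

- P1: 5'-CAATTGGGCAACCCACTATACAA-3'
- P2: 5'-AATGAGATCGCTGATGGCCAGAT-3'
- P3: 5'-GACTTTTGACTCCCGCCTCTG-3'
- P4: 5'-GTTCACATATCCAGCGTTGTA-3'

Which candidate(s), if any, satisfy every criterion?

P2 only.

P1 (23 nt, A=9 T=4 G=3 C=7): longest run = 3 ✓; length 23 ✓; GC 10/23 = 43.5%, outside 43.8–65.4% ✗; Tm = 2·13 + 4·10 = 66°C ✓ — fails.
P2 (23 nt, A=7 T=5 G=7 C=4): longest run = 2 ✓; length 23 ✓; GC 11/23 = 47.8% ✓; Tm = 2·12 + 4·11 = 68°C ✓ — passes.
P3 (21 nt, A=2 T=7 G=4 C=8): longest run = 4, exceeds 3 ✗; length 21, outside 23–24 ✗; GC 12/21 = 57.1% ✓; Tm = 2·9 + 4·12 = 66°C ✓ — fails.
P4 (21 nt, A=5 T=7 G=4 C=5): longest run = 2 ✓; length 21, outside 23–24 ✗; GC 9/21 = 42.9%, outside 43.8–65.4% ✗; Tm = 2·12 + 4·9 = 60°C, outside 61–69°C ✗ — fails.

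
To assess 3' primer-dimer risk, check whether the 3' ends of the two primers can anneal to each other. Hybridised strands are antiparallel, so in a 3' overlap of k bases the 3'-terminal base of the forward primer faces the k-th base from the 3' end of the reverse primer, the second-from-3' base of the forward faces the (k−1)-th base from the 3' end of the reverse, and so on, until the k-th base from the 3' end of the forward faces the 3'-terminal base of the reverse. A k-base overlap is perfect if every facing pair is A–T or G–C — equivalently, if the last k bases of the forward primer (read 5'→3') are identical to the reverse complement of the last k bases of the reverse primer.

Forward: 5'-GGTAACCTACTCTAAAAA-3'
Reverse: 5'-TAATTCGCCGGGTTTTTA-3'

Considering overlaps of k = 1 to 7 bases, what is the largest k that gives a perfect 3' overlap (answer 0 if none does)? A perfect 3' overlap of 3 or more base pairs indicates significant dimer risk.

Longest perfect overlap: 6 complementary base pairs; significant dimer risk (threshold 3).

Last 7 bases (5'→3') — forward …CTAAAAA, reverse …GTTTTTA.
Reverse complement of the reverse primer's last 7 bases: TAAAAAC; its first k bases are the reverse complement of the reverse primer's last k bases, so a perfect k-base overlap needs the forward primer's last k bases to equal them.
Comparing (forward last k vs required): k=1: A vs T ✗; k=2: AA vs TA ✗; k=3: AAA vs TAA ✗; k=4: AAAA vs TAAA ✗; k=5: AAAAA vs TAAAA ✗; k=6: TAAAAA vs TAAAAA ✓; k=7: CTAAAAA vs TAAAAAC ✗.
Only k = 6 is perfect, so the longest perfect 3' overlap is 6.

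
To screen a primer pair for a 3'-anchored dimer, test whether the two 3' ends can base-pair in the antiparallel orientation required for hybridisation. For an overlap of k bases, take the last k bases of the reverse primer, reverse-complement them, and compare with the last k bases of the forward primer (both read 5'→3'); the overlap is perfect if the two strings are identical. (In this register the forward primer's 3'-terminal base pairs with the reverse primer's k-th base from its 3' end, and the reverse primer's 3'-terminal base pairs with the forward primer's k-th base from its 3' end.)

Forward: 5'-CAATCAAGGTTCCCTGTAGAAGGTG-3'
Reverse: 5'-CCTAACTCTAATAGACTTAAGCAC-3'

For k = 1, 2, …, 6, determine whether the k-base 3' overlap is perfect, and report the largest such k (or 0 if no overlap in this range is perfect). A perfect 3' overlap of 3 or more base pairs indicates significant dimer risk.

Longest perfect overlap: 3 complementary base pairs; significant dimer risk (threshold 3).

Last 6 bases (5'→3') — forward …AAGGTG, reverse …AAGCAC.
Reverse complement of the reverse primer's last 6 bases: GTGCTT; its first k bases are the reverse complement of the reverse primer's last k bases, so a perfect k-base overlap needs the forward primer's last k bases to equal them.
Comparing (forward last k vs required): k=1: G vs G ✓; k=2: TG vs GT ✗; k=3: GTG vs GTG ✓; k=4: GGTG vs GTGC ✗; k=5: AGGTG vs GTGCT ✗; k=6: AAGGTG vs GTGCTT ✗.
Perfect overlaps at k = 1, 3; the largest is 3.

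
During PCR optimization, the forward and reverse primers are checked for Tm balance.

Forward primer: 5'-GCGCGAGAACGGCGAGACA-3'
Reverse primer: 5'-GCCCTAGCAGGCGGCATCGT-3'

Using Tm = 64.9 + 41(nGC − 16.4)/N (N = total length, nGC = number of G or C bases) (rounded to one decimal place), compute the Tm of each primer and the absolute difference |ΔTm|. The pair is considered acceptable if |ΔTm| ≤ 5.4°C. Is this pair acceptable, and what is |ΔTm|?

|ΔTm| = 2.4°C; the pair is acceptable.

Forward: G+C = 13, N = 19 → Tm = 64.9 + 41·(13 − 16.4)/19 = 57.6°C.
Reverse: G+C = 14, N = 20 → Tm = 64.9 + 41·(14 − 16.4)/20 = 60.0°C.
|ΔTm| = |57.6 − 60.0| = 2.4°C, ≤ 5.4°C.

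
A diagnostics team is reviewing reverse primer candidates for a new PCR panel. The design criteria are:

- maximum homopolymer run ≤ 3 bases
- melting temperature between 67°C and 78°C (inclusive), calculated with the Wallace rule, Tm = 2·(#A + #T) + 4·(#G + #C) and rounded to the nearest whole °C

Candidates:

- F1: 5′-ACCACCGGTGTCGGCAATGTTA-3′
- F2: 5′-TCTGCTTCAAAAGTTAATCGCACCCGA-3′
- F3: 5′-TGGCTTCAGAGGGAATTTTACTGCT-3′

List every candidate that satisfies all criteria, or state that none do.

F1 (22 nt, A=5 T=5 G=6 C=6): longest run = 2 ✓; Tm = 2·10 + 4·12 = 68°C ✓ — passes.
F2 (27 nt, A=8 T=7 G=4 C=8): longest run = 4, exceeds 3 ✗; Tm = 2·15 + 4·12 = 78°C ✓ — fails.
F3 (25 nt, A=5 T=9 G=7 C=4): longest run = 4, exceeds 3 ✗; Tm = 2·14 + 4·11 = 72°C ✓ — fails.

F1 only.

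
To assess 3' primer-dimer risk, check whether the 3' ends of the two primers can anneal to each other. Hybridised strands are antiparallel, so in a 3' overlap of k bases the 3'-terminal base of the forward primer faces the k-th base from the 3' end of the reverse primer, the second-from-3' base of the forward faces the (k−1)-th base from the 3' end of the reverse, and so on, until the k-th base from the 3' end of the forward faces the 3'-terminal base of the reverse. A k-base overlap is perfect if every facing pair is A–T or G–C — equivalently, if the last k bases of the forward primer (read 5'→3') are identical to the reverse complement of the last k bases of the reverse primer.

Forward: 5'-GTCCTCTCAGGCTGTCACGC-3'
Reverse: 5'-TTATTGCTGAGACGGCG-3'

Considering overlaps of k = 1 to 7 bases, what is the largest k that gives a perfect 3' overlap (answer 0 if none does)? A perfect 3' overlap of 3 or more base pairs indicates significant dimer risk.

Last 7 bases (5'→3') — forward …GTCACGC, reverse …GACGGCG.
Reverse complement of the reverse primer's last 7 bases: CGCCGTC; its first k bases are the reverse complement of the reverse primer's last k bases, so a perfect k-base overlap needs the forward primer's last k bases to equal them.
Comparing (forward last k vs required): k=1: C vs C ✓; k=2: GC vs CG ✗; k=3: CGC vs CGC ✓; k=4: ACGC vs CGCC ✗; k=5: CACGC vs CGCCG ✗; k=6: TCACGC vs CGCCGT ✗; k=7: GTCACGC vs CGCCGTC ✗.
Perfect overlaps at k = 1, 3; the largest is 3.

Longest perfect overlap: 3 complementary base pairs; significant dimer risk (threshold 3).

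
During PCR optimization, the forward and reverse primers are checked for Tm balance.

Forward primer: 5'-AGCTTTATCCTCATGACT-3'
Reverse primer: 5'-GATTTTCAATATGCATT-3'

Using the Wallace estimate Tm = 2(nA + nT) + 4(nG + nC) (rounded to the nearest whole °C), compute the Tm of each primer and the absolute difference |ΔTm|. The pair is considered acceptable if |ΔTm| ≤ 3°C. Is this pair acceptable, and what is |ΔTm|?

|ΔTm| = 8°C; the pair is not acceptable.

Forward: A=4 T=7 G=2 C=5 → Tm = 2·11 + 4·7 = 50°C.
Reverse: A=5 T=8 G=2 C=2 → Tm = 2·13 + 4·4 = 42°C.
|ΔTm| = |50 − 42| = 8°C, > 3°C.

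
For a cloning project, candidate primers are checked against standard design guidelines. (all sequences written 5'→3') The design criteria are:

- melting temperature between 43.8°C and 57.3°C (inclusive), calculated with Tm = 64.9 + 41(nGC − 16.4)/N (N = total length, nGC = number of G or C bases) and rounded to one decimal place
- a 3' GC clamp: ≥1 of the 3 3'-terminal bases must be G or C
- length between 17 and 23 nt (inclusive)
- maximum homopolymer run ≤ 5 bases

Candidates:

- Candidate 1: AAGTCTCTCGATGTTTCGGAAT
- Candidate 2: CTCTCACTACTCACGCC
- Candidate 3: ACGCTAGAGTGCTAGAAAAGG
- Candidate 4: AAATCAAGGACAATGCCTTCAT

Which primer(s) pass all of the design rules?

Candidate 1 (22 nt, A=5 T=8 G=5 C=4): Tm = 64.9 + 41·(9 − 16.4)/22 = 51.1°C ✓; 3' end AAT has 0 G/C, need ≥1 ✗; length 22 ✓; longest run = 3 ✓ — fails.
Candidate 2 (17 nt, A=3 T=4 G=1 C=9): Tm = 64.9 + 41·(10 − 16.4)/17 = 49.5°C ✓; 3' end GCC has 3 G/C ✓; length 17 ✓; longest run = 2 ✓ — passes.
Candidate 3 (21 nt, A=8 T=3 G=7 C=3): Tm = 64.9 + 41·(10 − 16.4)/21 = 52.4°C ✓; 3' end AGG has 2 G/C ✓; length 21 ✓; longest run = 4 ✓ — passes.
Candidate 4 (22 nt, A=9 T=5 G=3 C=5): Tm = 64.9 + 41·(8 − 16.4)/22 = 49.2°C ✓; 3' end CAT has 1 G/C ✓; length 22 ✓; longest run = 3 ✓ — passes.

Candidate 2, Candidate 3 and Candidate 4.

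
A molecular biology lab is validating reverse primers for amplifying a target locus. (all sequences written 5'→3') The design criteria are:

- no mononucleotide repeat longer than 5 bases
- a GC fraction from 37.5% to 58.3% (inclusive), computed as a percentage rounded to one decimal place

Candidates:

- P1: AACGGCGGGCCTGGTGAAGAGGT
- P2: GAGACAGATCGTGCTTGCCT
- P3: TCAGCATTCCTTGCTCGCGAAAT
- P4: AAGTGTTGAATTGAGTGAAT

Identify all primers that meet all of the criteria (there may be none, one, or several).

P2 and P3.

P1 (23 nt, A=5 T=3 G=11 C=4): longest run = 3 ✓; GC 15/23 = 65.2%, outside 37.5–58.3% ✗ — fails.
P2 (20 nt, A=4 T=5 G=6 C=5): longest run = 2 ✓; GC 11/20 = 55.0% ✓ — passes.
P3 (23 nt, A=5 T=7 G=4 C=7): longest run = 3 ✓; GC 11/23 = 47.8% ✓ — passes.
P4 (20 nt, A=7 T=7 G=6 C=0): longest run = 2 ✓; GC 6/20 = 30.0%, outside 37.5–58.3% ✗ — fails.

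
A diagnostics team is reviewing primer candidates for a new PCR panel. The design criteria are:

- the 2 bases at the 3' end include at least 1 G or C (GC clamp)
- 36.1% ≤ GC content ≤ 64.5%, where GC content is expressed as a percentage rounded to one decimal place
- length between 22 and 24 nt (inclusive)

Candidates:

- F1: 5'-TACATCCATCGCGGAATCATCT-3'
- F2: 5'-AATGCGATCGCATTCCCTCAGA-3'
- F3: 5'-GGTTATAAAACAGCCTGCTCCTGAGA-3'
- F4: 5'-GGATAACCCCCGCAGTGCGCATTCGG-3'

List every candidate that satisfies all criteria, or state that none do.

F1 and F2.

F1 (22 nt, A=6 T=6 G=3 C=7): 3' end CT has 1 G/C ✓; GC 10/22 = 45.5% ✓; length 22 ✓ — passes.
F2 (22 nt, A=6 T=5 G=4 C=7): 3' end GA has 1 G/C ✓; GC 11/22 = 50.0% ✓; length 22 ✓ — passes.
F3 (26 nt, A=8 T=6 G=6 C=6): 3' end GA has 1 G/C ✓; GC 12/26 = 46.2% ✓; length 26, outside 22–24 ✗ — fails.
F4 (26 nt, A=5 T=4 G=8 C=9): 3' end GG has 2 G/C ✓; GC 17/26 = 65.4%, outside 36.1–64.5% ✗; length 26, outside 22–24 ✗ — fails.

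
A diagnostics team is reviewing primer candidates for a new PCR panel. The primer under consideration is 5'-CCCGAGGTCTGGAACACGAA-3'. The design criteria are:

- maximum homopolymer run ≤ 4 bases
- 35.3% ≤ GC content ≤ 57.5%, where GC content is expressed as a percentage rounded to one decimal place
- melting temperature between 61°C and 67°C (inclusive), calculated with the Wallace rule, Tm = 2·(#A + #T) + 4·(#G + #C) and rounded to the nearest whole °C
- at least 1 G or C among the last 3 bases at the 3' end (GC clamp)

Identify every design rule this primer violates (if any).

Fails: GC content.

Base counts: A=6, T=2, G=6, C=6 (length 20).
homopolymer run: longest run = 3 ✓
GC content: GC 12/20 = 60.0%, outside 35.3–57.5% ✗
Tm: Tm = 2·8 + 4·12 = 64°C ✓
GC clamp: 3' end GAA has 1 G/C ✓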